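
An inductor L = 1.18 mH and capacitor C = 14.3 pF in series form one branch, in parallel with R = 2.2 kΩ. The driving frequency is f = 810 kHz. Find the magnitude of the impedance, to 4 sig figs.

2116 Ω

ω = 2πf = 5.089e+06 rad/s
X_L = ωL = 6005 Ω
X_C = 1/(ωC) = 13740 Ω
Branch 1: Z₁ = R = 2200 Ω
Branch 2 (series LC): Z₂ = j(X_L − X_C) = −j7735 Ω
Parallel: Z = Z₁Z₂/(Z₁+Z₂), |Z| = 2116 Ω, ∠Z = -15.88°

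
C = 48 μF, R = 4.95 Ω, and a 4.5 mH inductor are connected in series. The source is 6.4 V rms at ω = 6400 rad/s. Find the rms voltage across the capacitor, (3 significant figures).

0.801 V

X_L = ωL = 28.8 Ω
X_C = 1/(ωC) = 3.26 Ω
Net reactance X = X_L − X_C = 25.5 Ω
Z = 4.95 + j25.5 Ω
|Z| = √(4.95² + 25.5²) = 26.0 Ω
I = V/|Z| = 246 mA
V_C = I·|Z_C| = 0.246 × 3.26 = 0.801 V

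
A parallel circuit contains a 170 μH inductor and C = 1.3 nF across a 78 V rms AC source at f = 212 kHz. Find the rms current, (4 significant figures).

209.4 mA

ω = 2πf = 1.332e+06 rad/s
X_L = ωL = 226.4 Ω
X_C = 1/(ωC) = 577.5 Ω
Parallel: admittances add. Y = 1/(jωL) + jωC
Y = (0 − j0.002684) S
|Y| = 0.002684 S → |Z| = 1/|Y| = 372.5 Ω, ∠Z = −∠Y = 90.00°
I = V/|Z| = 78/372.5 = 209.4 mA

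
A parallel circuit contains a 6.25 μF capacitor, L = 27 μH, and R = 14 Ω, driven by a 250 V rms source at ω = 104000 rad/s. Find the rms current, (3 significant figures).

75.6 A

X_L = ωL = 2.81 Ω
X_C = 1/(ωC) = 1.54 Ω
Parallel: admittances add. Y = 1/R + 1/(jωL) + jωC
Y = (0.0714 + j0.294) S
|Y| = 0.302 S → |Z| = 1/|Y| = 3.31 Ω, ∠Z = −∠Y = -76.3°
I = V/|Z| = 250/3.31 = 75.6 A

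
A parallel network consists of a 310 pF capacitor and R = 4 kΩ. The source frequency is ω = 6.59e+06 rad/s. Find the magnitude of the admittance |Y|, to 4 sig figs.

2.058 mS

X_C = 1/(ωC) = 489.5 Ω
Parallel: admittances add. Y = 1/R + jωC
Y = (0.0002500 + j0.002043) S
|Y| = 0.002058 S → |Z| = 1/|Y| = 485.9 Ω, ∠Z = −∠Y = -83.02°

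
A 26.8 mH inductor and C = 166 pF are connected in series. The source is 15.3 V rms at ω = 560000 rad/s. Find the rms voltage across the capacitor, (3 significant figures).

X_L = ωL = 15000 Ω
X_C = 1/(ωC) = 10800 Ω
Net reactance X = X_L − X_C = 4250 Ω
Z = j4250 Ω
|Z| = √(0² + 4250²) = 4250 Ω
I = V/|Z| = 3.60 mA
V_C = I·|Z_C| = 0.00360 × 10800 = 38.7 V

38.7 V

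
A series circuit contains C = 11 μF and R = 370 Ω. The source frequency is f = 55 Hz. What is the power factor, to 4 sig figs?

ω = 2πf = 345.6 rad/s
X_C = 1/(ωC) = 263.1 Ω
Z = 370.0 − j263.1 Ω
|Z| = √(370.0² + 263.1²) = 454.0 Ω
∠Z = arctan(-263.1/370.0) = -35.41°
cos φ = cos(-35.41°) = 0.8150

0.8150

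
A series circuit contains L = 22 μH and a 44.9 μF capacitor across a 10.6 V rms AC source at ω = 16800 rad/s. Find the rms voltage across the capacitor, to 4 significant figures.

14.70 V

X_L = ωL = 0.3696 Ω
X_C = 1/(ωC) = 1.326 Ω
Net reactance X = X_L − X_C = -0.9561 Ω
Z = − j0.9561 Ω
|Z| = √(0² + 0.9561²) = 0.9561 Ω
I = V/|Z| = 11.09 A
V_C = I·|Z_C| = 11.09 × 1.326 = 14.70 V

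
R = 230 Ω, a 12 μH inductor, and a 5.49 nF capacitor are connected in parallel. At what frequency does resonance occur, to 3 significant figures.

620 kHz

ω₀ = 1/√(LC) = 1/√(1.2e-05 × 5.49e-09) = 3.896e+06 rad/s
f₀ = ω₀/(2π) = 620 kHz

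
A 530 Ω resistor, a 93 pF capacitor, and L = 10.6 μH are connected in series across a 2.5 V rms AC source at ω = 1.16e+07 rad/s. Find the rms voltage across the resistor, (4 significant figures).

X_L = ωL = 123.0 Ω
X_C = 1/(ωC) = 927.0 Ω
Net reactance X = X_L − X_C = -804.0 Ω
Z = 530.0 − j804.0 Ω
|Z| = √(530.0² + 804.0²) = 963.0 Ω
I = V/|Z| = 2.596 mA
V_R = I·|Z_R| = 0.002596 × 530.0 = 1.376 V

1.376 V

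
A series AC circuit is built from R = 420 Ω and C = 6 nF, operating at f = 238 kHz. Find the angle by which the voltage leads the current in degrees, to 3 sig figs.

-14.9°

ω = 2πf = 1.495e+06 rad/s
X_C = 1/(ωC) = 111 Ω
Z = 420 − j111 Ω
|Z| = √(420² + 111²) = 435 Ω
∠Z = arctan(-111/420) = -14.9°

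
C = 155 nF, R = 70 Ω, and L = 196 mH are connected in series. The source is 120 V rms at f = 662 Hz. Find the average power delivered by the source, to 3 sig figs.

ω = 2πf = 4159 rad/s
X_L = ωL = 815 Ω
X_C = 1/(ωC) = 1550 Ω
Net reactance X = X_L − X_C = -736 Ω
Z = 70.0 − j736 Ω
|Z| = √(70.0² + 736²) = 739 Ω
∠Z = arctan(-736/70.0) = -84.6°
I = V/|Z| = 162 mA
P = VI cos φ = 120 × 0.162 × cos(-84.6°) = 1.85 W

1.85 W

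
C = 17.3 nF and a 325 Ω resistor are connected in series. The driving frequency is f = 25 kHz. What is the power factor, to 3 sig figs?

ω = 2πf = 157100 rad/s
X_C = 1/(ωC) = 368 Ω
Z = 325 − j368 Ω
|Z| = √(325² + 368²) = 491 Ω
∠Z = arctan(-368/325) = -48.5°
cos φ = cos(-48.5°) = 0.662

0.662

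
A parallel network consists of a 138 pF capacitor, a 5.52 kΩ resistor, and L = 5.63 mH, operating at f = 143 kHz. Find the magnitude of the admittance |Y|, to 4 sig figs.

195.6 μS

ω = 2πf = 898500 rad/s
X_L = ωL = 5059 Ω
X_C = 1/(ωC) = 8065 Ω
Parallel: admittances add. Y = 1/R + 1/(jωL) + jωC
Y = (0.0001812 − j7.369e-05) S
|Y| = 0.0001956 S → |Z| = 1/|Y| = 5113 Ω, ∠Z = −∠Y = 22.14°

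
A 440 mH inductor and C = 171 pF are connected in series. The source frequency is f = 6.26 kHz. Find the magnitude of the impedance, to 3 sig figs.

ω = 2πf = 39330 rad/s
X_L = ωL = 17300 Ω
X_C = 1/(ωC) = 149000 Ω
Net reactance X = X_L − X_C = -131000 Ω
Z = − j131000 Ω
|Z| = √(0² + 131000²) = 131000 Ω

131000 Ω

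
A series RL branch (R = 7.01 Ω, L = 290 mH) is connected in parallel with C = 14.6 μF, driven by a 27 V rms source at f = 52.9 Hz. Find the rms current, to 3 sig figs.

149 mA

ω = 2πf = 332.4 rad/s
X_L = ωL = 96.4 Ω
X_C = 1/(ωC) = 206 Ω
Branch 1 (R+jX_L): Z₁ = 7.01 + j96.4 Ω, |Z₁| = 96.6 Ω
Branch 2 (−jX_C): Z₂ = −j206 Ω
Parallel: Z = Z₁Z₂/(Z₁+Z₂), |Z| = 181 Ω, ∠Z = 82.2°
I = V/|Z| = 27/181 = 149 mA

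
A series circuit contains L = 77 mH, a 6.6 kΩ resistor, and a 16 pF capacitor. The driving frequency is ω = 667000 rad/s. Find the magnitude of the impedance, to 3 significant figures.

42900 Ω

X_L = ωL = 51400 Ω
X_C = 1/(ωC) = 93700 Ω
Net reactance X = X_L − X_C = -42300 Ω
Z = 6600 − j42300 Ω
|Z| = √(6600² + 42300²) = 42900 Ω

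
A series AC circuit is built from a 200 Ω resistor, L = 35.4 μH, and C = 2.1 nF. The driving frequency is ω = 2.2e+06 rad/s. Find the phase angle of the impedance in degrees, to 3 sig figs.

-34.7°

X_L = ωL = 77.9 Ω
X_C = 1/(ωC) = 216 Ω
Net reactance X = X_L − X_C = -139 Ω
Z = 200 − j139 Ω
|Z| = √(200² + 139²) = 243 Ω
∠Z = arctan(-139/200) = -34.7°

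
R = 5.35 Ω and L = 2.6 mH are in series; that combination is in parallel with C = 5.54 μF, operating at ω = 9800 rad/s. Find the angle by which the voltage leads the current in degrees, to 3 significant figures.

-64.7°

X_L = ωL = 25.5 Ω
X_C = 1/(ωC) = 18.4 Ω
Branch 1 (R+jX_L): Z₁ = 5.35 + j25.5 Ω, |Z₁| = 26.0 Ω
Branch 2 (−jX_C): Z₂ = −j18.4 Ω
Parallel: Z = Z₁Z₂/(Z₁+Z₂), |Z| = 54.1 Ω, ∠Z = -64.7°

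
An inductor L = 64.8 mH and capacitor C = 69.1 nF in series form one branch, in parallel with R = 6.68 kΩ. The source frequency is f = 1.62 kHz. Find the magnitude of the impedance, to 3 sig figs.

ω = 2πf = 10180 rad/s
X_L = ωL = 660 Ω
X_C = 1/(ωC) = 1420 Ω
Branch 1: Z₁ = R = 6680 Ω
Branch 2 (series LC): Z₂ = j(X_L − X_C) = −j762 Ω
Parallel: Z = Z₁Z₂/(Z₁+Z₂), |Z| = 757 Ω, ∠Z = -83.5°

757 Ω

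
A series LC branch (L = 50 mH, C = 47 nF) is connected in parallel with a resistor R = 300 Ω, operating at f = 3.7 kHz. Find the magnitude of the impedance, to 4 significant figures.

190.8 Ω

ω = 2πf = 23250 rad/s
X_L = ωL = 1162 Ω
X_C = 1/(ωC) = 915.2 Ω
Branch 1: Z₁ = R = 300.0 Ω
Branch 2 (series LC): Z₂ = j(X_L − X_C) = j247.2 Ω
Parallel: Z = Z₁Z₂/(Z₁+Z₂), |Z| = 190.8 Ω, ∠Z = 50.51°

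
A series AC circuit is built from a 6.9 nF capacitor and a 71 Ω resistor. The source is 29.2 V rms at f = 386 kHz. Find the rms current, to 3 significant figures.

315 mA

ω = 2πf = 2.425e+06 rad/s
X_C = 1/(ωC) = 59.8 Ω
Z = 71.0 − j59.8 Ω
|Z| = √(71.0² + 59.8²) = 92.8 Ω
I = V/|Z| = 29.2/92.8 = 315 mA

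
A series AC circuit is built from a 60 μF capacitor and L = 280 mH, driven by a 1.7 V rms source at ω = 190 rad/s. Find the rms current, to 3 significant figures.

49.2 mA

X_L = ωL = 53.2 Ω
X_C = 1/(ωC) = 87.7 Ω
Net reactance X = X_L − X_C = -34.5 Ω
Z = − j34.5 Ω
|Z| = √(0² + 34.5²) = 34.5 Ω
I = V/|Z| = 1.7/34.5 = 49.2 mA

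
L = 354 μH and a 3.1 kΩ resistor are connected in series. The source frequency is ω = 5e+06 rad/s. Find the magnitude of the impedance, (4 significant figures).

X_L = ωL = 1770 Ω
Z = 3100 + j1770 Ω
|Z| = √(3100² + 1770²) = 3570 Ω

3570 Ω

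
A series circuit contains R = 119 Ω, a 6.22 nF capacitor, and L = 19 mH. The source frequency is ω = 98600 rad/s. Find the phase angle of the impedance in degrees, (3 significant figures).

63.9°

X_L = ωL = 1870 Ω
X_C = 1/(ωC) = 1630 Ω
Net reactance X = X_L − X_C = 243 Ω
Z = 119 + j243 Ω
|Z| = √(119² + 243²) = 270 Ω
∠Z = arctan(243/119) = 63.9°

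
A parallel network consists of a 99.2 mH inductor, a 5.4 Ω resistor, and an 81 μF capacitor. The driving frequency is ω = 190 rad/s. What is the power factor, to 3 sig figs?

X_L = ωL = 18.8 Ω
X_C = 1/(ωC) = 65.0 Ω
Parallel: admittances add. Y = 1/R + 1/(jωL) + jωC
Y = (0.185 − j0.0377) S
|Y| = 0.189 S → |Z| = 1/|Y| = 5.29 Ω, ∠Z = −∠Y = 11.5°
cos φ = cos(11.5°) = 0.980

0.980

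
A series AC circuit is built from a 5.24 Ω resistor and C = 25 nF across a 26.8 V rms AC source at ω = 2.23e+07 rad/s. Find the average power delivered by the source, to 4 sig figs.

X_C = 1/(ωC) = 1.794 Ω
Z = 5.240 − j1.794 Ω
|Z| = √(5.240² + 1.794²) = 5.539 Ω
∠Z = arctan(-1.794/5.240) = -18.90°
I = V/|Z| = 4.839 A
P = VI cos φ = 26.8 × 4.839 × cos(-18.90°) = 122.7 W

122.7 W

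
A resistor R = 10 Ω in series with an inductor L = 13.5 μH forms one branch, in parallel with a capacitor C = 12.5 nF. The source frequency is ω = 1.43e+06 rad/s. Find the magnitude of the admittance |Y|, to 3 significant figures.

31.2 mS

X_L = ωL = 19.3 Ω
X_C = 1/(ωC) = 55.9 Ω
Branch 1 (R+jX_L): Z₁ = 10.0 + j19.3 Ω, |Z₁| = 21.7 Ω
Branch 2 (−jX_C): Z₂ = −j55.9 Ω
Parallel: Z = Z₁Z₂/(Z₁+Z₂), |Z| = 32.0 Ω, ∠Z = 47.3°
|Y| = 1/|Z| = 31.2 mS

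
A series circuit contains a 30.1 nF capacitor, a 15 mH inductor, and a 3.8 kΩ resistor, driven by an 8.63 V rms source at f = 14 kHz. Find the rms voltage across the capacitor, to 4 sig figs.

0.8325 V

ω = 2πf = 87960 rad/s
X_L = ωL = 1319 Ω
X_C = 1/(ωC) = 377.7 Ω
Net reactance X = X_L − X_C = 941.8 Ω
Z = 3800 + j941.8 Ω
|Z| = √(3800² + 941.8²) = 3915 Ω
I = V/|Z| = 2.204 mA
V_C = I·|Z_C| = 0.002204 × 377.7 = 0.8325 V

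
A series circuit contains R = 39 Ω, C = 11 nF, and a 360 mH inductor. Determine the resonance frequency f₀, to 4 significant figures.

ω₀ = 1/√(LC) = 1/√(0.36 × 1.1e-08) = 15890 rad/s
f₀ = ω₀/(2π) = 2.529 kHz

2.529 kHz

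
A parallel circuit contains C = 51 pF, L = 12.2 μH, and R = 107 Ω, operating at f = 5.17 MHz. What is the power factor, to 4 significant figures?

ω = 2πf = 3.248e+07 rad/s
X_L = ωL = 396.3 Ω
X_C = 1/(ωC) = 603.6 Ω
Parallel: admittances add. Y = 1/R + 1/(jωL) + jωC
Y = (0.009346 − j0.0008666) S
|Y| = 0.009386 S → |Z| = 1/|Y| = 106.5 Ω, ∠Z = −∠Y = 5.298°
cos φ = cos(5.298°) = 0.9957

0.9957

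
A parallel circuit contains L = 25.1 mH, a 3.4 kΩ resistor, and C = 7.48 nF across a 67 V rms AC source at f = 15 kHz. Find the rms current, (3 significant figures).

ω = 2πf = 94250 rad/s
X_L = ωL = 2370 Ω
X_C = 1/(ωC) = 1420 Ω
Parallel: admittances add. Y = 1/R + 1/(jωL) + jωC
Y = (0.000294 + j0.000282) S
|Y| = 0.000408 S → |Z| = 1/|Y| = 2450 Ω, ∠Z = −∠Y = -43.8°
I = V/|Z| = 67/2450 = 27.3 mA

27.3 mA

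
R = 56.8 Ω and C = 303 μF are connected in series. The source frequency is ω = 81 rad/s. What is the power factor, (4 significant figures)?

0.8126

X_C = 1/(ωC) = 40.74 Ω
Z = 56.80 − j40.74 Ω
|Z| = √(56.80² + 40.74²) = 69.90 Ω
∠Z = arctan(-40.74/56.80) = -35.65°
cos φ = cos(-35.65°) = 0.8126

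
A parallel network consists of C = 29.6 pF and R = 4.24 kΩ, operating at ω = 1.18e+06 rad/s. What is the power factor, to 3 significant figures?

X_C = 1/(ωC) = 28600 Ω
Parallel: admittances add. Y = 1/R + jωC
Y = (0.000236 + j3.49e-05) S
|Y| = 0.000238 S → |Z| = 1/|Y| = 4190 Ω, ∠Z = −∠Y = -8.42°
cos φ = cos(-8.42°) = 0.989

0.989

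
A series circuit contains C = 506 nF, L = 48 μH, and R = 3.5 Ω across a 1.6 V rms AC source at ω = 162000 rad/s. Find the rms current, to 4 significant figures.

283.7 mA

X_L = ωL = 7.776 Ω
X_C = 1/(ωC) = 12.20 Ω
Net reactance X = X_L − X_C = -4.423 Ω
Z = 3.500 − j4.423 Ω
|Z| = √(3.500² + 4.423²) = 5.641 Ω
I = V/|Z| = 1.6/5.641 = 283.7 mA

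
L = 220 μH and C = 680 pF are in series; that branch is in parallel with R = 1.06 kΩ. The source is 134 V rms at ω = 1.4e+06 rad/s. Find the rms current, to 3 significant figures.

220 mA

X_L = ωL = 308 Ω
X_C = 1/(ωC) = 1050 Ω
Branch 1: Z₁ = R = 1060 Ω
Branch 2 (series LC): Z₂ = j(X_L − X_C) = −j742 Ω
Parallel: Z = Z₁Z₂/(Z₁+Z₂), |Z| = 608 Ω, ∠Z = -55.0°
I = V/|Z| = 134/608 = 220 mA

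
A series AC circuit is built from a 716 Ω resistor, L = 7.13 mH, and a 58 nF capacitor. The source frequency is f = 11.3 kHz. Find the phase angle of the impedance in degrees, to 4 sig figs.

ω = 2πf = 71000 rad/s
X_L = ωL = 506.2 Ω
X_C = 1/(ωC) = 242.8 Ω
Net reactance X = X_L − X_C = 263.4 Ω
Z = 716.0 + j263.4 Ω
|Z| = √(716.0² + 263.4²) = 762.9 Ω
∠Z = arctan(263.4/716.0) = 20.20°

20.20°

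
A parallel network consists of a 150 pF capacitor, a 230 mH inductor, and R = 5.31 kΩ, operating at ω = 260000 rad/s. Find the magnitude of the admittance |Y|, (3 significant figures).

X_L = ωL = 59800 Ω
X_C = 1/(ωC) = 25600 Ω
Parallel: admittances add. Y = 1/R + 1/(jωL) + jωC
Y = (0.000188 + j2.23e-05) S
|Y| = 0.000190 S → |Z| = 1/|Y| = 5270 Ω, ∠Z = −∠Y = -6.75°

190 μS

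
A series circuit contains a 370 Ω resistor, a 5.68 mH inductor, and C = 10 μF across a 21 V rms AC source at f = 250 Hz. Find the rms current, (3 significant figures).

ω = 2πf = 1571 rad/s
X_L = ωL = 8.92 Ω
X_C = 1/(ωC) = 63.7 Ω
Net reactance X = X_L − X_C = -54.7 Ω
Z = 370 − j54.7 Ω
|Z| = √(370² + 54.7²) = 374 Ω
I = V/|Z| = 21/374 = 56.1 mA

56.1 mA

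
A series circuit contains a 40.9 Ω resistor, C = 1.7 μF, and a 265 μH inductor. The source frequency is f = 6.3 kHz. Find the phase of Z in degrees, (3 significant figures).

-6.10°

ω = 2πf = 39580 rad/s
X_L = ωL = 10.5 Ω
X_C = 1/(ωC) = 14.9 Ω
Net reactance X = X_L − X_C = -4.37 Ω
Z = 40.9 − j4.37 Ω
|Z| = √(40.9² + 4.37²) = 41.1 Ω
∠Z = arctan(-4.37/40.9) = -6.10°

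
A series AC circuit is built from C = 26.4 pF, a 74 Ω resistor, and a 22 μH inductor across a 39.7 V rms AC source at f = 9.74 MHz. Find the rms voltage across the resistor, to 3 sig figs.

ω = 2πf = 6.12e+07 rad/s
X_L = ωL = 1350 Ω
X_C = 1/(ωC) = 619 Ω
Net reactance X = X_L − X_C = 727 Ω
Z = 74.0 + j727 Ω
|Z| = √(74.0² + 727²) = 731 Ω
I = V/|Z| = 54.3 mA
V_R = I·|Z_R| = 0.0543 × 74.0 = 4.02 V

4.02 V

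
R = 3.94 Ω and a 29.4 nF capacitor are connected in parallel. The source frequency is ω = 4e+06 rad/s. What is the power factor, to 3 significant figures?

0.907

X_C = 1/(ωC) = 8.50 Ω
Parallel: admittances add. Y = 1/R + jωC
Y = (0.254 + j0.118) S
|Y| = 0.280 S → |Z| = 1/|Y| = 3.57 Ω, ∠Z = −∠Y = -24.9°
cos φ = cos(-24.9°) = 0.907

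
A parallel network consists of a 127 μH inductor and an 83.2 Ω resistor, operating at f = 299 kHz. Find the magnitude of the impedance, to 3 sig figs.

ω = 2πf = 1.879e+06 rad/s
X_L = ωL = 239 Ω
Parallel: admittances add. Y = 1/R + 1/(jωL)
Y = (0.0120 − j0.00419) S
|Y| = 0.0127 S → |Z| = 1/|Y| = 78.6 Ω, ∠Z = −∠Y = 19.2°

78.6 Ω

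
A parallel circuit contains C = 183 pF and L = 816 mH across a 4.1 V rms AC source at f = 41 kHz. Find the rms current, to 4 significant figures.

ω = 2πf = 257600 rad/s
X_L = ωL = 210200 Ω
X_C = 1/(ωC) = 21210 Ω
Parallel: admittances add. Y = 1/(jωL) + jωC
Y = (0 + j4.239e-05) S
|Y| = 4.239e-05 S → |Z| = 1/|Y| = 23590 Ω, ∠Z = −∠Y = -90.00°
I = V/|Z| = 4.1/23590 = 173.8 μA

173.8 μA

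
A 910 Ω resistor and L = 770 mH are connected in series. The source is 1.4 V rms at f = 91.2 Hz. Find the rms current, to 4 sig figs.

1.384 mA

ω = 2πf = 573.0 rad/s
X_L = ωL = 441.2 Ω
Z = 910.0 + j441.2 Ω
|Z| = √(910.0² + 441.2²) = 1011 Ω
I = V/|Z| = 1.4/1011 = 1.384 mA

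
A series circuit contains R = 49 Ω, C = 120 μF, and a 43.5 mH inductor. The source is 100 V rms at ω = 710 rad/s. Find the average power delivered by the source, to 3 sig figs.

177 W

X_L = ωL = 30.9 Ω
X_C = 1/(ωC) = 11.7 Ω
Net reactance X = X_L − X_C = 19.1 Ω
Z = 49.0 + j19.1 Ω
|Z| = √(49.0² + 19.1²) = 52.6 Ω
∠Z = arctan(19.1/49.0) = 21.3°
I = V/|Z| = 1.90 A
P = VI cos φ = 100 × 1.90 × cos(21.3°) = 177 W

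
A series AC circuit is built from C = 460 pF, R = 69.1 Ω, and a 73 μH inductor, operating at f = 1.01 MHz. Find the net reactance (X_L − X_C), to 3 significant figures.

ω = 2πf = 6.346e+06 rad/s
X_L = ωL = 463 Ω
X_C = 1/(ωC) = 343 Ω
X = 463 − 343 = 121 Ω

121 Ω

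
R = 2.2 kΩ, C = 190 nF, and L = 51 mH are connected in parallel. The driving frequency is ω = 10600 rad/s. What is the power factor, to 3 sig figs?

X_L = ωL = 541 Ω
X_C = 1/(ωC) = 497 Ω
Parallel: admittances add. Y = 1/R + 1/(jωL) + jωC
Y = (0.000455 + j0.000164) S
|Y| = 0.000483 S → |Z| = 1/|Y| = 2070 Ω, ∠Z = −∠Y = -19.9°
cos φ = cos(-19.9°) = 0.941

0.941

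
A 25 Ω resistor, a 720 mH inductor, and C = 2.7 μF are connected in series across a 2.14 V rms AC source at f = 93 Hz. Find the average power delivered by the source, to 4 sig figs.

ω = 2πf = 584.3 rad/s
X_L = ωL = 420.7 Ω
X_C = 1/(ωC) = 633.8 Ω
Net reactance X = X_L − X_C = -213.1 Ω
Z = 25.00 − j213.1 Ω
|Z| = √(25.00² + 213.1²) = 214.6 Ω
∠Z = arctan(-213.1/25.00) = -83.31°
I = V/|Z| = 9.973 mA
P = VI cos φ = 2.14 × 0.009973 × cos(-83.31°) = 2.487 mW

2.487 mW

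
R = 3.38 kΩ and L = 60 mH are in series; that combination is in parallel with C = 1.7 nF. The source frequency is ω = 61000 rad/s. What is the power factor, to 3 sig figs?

0.952

X_L = ωL = 3660 Ω
X_C = 1/(ωC) = 9640 Ω
Branch 1 (R+jX_L): Z₁ = 3380 + j3660 Ω, |Z₁| = 4980 Ω
Branch 2 (−jX_C): Z₂ = −j9640 Ω
Parallel: Z = Z₁Z₂/(Z₁+Z₂), |Z| = 6990 Ω, ∠Z = 17.8°
cos φ = cos(17.8°) = 0.952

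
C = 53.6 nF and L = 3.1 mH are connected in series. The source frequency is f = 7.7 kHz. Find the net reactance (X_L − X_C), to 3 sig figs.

-236 Ω

ω = 2πf = 48380 rad/s
X_L = ωL = 150 Ω
X_C = 1/(ωC) = 386 Ω
X = 150 − 386 = -236 Ω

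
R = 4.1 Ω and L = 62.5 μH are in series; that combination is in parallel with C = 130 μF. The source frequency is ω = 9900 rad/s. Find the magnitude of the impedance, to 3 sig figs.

0.785 Ω

X_L = ωL = 0.619 Ω
X_C = 1/(ωC) = 0.777 Ω
Branch 1 (R+jX_L): Z₁ = 4.10 + j0.619 Ω, |Z₁| = 4.15 Ω
Branch 2 (−jX_C): Z₂ = −j0.777 Ω
Parallel: Z = Z₁Z₂/(Z₁+Z₂), |Z| = 0.785 Ω, ∠Z = -79.2°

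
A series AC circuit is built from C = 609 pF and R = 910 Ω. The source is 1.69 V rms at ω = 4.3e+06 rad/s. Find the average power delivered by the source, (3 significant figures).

X_C = 1/(ωC) = 382 Ω
Z = 910 − j382 Ω
|Z| = √(910² + 382²) = 987 Ω
∠Z = arctan(-382/910) = -22.8°
I = V/|Z| = 1.71 mA
P = VI cos φ = 1.69 × 0.00171 × cos(-22.8°) = 2.67 mW

2.67 mW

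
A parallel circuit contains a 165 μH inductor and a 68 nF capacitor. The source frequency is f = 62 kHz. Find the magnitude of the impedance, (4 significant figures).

91.47 Ω

ω = 2πf = 389600 rad/s
X_L = ωL = 64.28 Ω
X_C = 1/(ωC) = 37.75 Ω
Parallel: admittances add. Y = 1/(jωL) + jωC
Y = (0 + j0.01093) S
|Y| = 0.01093 S → |Z| = 1/|Y| = 91.47 Ω, ∠Z = −∠Y = -90.00°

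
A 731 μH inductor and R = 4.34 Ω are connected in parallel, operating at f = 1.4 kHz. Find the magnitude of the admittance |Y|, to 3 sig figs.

ω = 2πf = 8796 rad/s
X_L = ωL = 6.43 Ω
Parallel: admittances add. Y = 1/R + 1/(jωL)
Y = (0.230 − j0.156) S
|Y| = 0.278 S → |Z| = 1/|Y| = 3.60 Ω, ∠Z = −∠Y = 34.0°

278 mS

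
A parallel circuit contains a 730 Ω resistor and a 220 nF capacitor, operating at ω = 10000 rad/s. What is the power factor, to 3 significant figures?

X_C = 1/(ωC) = 455 Ω
Parallel: admittances add. Y = 1/R + jωC
Y = (0.00137 + j0.00220) S
|Y| = 0.00259 S → |Z| = 1/|Y| = 386 Ω, ∠Z = −∠Y = -58.1°
cos φ = cos(-58.1°) = 0.529

0.529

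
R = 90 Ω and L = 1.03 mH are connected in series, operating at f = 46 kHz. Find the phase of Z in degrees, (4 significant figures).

73.18°

ω = 2πf = 289000 rad/s
X_L = ωL = 297.7 Ω
Z = 90.00 + j297.7 Ω
|Z| = √(90.00² + 297.7²) = 311.0 Ω
∠Z = arctan(297.7/90.00) = 73.18°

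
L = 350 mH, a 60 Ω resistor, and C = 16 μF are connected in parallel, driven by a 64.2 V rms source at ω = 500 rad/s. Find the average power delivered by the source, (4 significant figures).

68.69 W

X_L = ωL = 175.0 Ω
X_C = 1/(ωC) = 125.0 Ω
Parallel: admittances add. Y = 1/R + 1/(jωL) + jωC
Y = (0.01667 + j0.002286) S
|Y| = 0.01682 S → |Z| = 1/|Y| = 59.44 Ω, ∠Z = −∠Y = -7.809°
I = V/|Z| = 1.080 A
P = VI cos φ = 64.2 × 1.080 × cos(-7.809°) = 68.69 W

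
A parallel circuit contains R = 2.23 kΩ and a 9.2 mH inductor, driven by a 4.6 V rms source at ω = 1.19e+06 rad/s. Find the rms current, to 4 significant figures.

2.105 mA

X_L = ωL = 10950 Ω
Parallel: admittances add. Y = 1/R + 1/(jωL)
Y = (0.0004484 − j9.134e-05) S
|Y| = 0.0004576 S → |Z| = 1/|Y| = 2185 Ω, ∠Z = −∠Y = 11.51°
I = V/|Z| = 4.6/2185 = 2.105 mA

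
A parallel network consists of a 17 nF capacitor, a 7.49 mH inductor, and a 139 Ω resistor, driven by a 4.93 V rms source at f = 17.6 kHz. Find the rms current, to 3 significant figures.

35.6 mA

ω = 2πf = 110600 rad/s
X_L = ωL = 828 Ω
X_C = 1/(ωC) = 532 Ω
Parallel: admittances add. Y = 1/R + 1/(jωL) + jωC
Y = (0.00719 + j0.000673) S
|Y| = 0.00723 S → |Z| = 1/|Y| = 138 Ω, ∠Z = −∠Y = -5.34°
I = V/|Z| = 4.93/138 = 35.6 mA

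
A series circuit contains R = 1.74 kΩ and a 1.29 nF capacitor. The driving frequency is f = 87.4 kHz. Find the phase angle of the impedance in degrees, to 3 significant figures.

ω = 2πf = 549200 rad/s
X_C = 1/(ωC) = 1410 Ω
Z = 1740 − j1410 Ω
|Z| = √(1740² + 1410²) = 2240 Ω
∠Z = arctan(-1410/1740) = -39.1°

-39.1°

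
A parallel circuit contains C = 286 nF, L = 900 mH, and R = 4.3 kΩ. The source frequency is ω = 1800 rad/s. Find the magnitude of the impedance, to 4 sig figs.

X_L = ωL = 1620 Ω
X_C = 1/(ωC) = 1943 Ω
Parallel: admittances add. Y = 1/R + 1/(jωL) + jωC
Y = (0.0002326 − j0.0001025) S
|Y| = 0.0002541 S → |Z| = 1/|Y| = 3935 Ω, ∠Z = −∠Y = 23.78°

3935 Ω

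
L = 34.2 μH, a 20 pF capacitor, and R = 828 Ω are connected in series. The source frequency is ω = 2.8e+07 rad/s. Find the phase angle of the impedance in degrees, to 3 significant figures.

-45.0°

X_L = ωL = 958 Ω
X_C = 1/(ωC) = 1790 Ω
Net reactance X = X_L − X_C = -828 Ω
Z = 828 − j828 Ω
|Z| = √(828² + 828²) = 1170 Ω
∠Z = arctan(-828/828) = -45.0°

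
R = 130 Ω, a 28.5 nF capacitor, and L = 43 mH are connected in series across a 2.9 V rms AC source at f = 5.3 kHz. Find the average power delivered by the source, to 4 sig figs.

ω = 2πf = 33300 rad/s
X_L = ωL = 1432 Ω
X_C = 1/(ωC) = 1054 Ω
Net reactance X = X_L − X_C = 378.3 Ω
Z = 130.0 + j378.3 Ω
|Z| = √(130.0² + 378.3²) = 400.0 Ω
∠Z = arctan(378.3/130.0) = 71.03°
I = V/|Z| = 7.250 mA
P = VI cos φ = 2.9 × 0.007250 × cos(71.03°) = 6.833 mW

6.833 mW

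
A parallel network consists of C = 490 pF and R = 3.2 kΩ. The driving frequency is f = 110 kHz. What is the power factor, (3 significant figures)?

0.678

ω = 2πf = 691200 rad/s
X_C = 1/(ωC) = 2950 Ω
Parallel: admittances add. Y = 1/R + jωC
Y = (0.000313 + j0.000339) S
|Y| = 0.000461 S → |Z| = 1/|Y| = 2170 Ω, ∠Z = −∠Y = -47.3°
cos φ = cos(-47.3°) = 0.678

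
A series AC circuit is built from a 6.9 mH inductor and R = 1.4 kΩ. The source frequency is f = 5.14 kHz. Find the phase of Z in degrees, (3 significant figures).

ω = 2πf = 32300 rad/s
X_L = ωL = 223 Ω
Z = 1400 + j223 Ω
|Z| = √(1400² + 223²) = 1420 Ω
∠Z = arctan(223/1400) = 9.04°

9.04°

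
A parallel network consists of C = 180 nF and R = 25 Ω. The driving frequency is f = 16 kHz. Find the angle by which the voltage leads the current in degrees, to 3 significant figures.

ω = 2πf = 100500 rad/s
X_C = 1/(ωC) = 55.3 Ω
Parallel: admittances add. Y = 1/R + jωC
Y = (0.0400 + j0.0181) S
|Y| = 0.0439 S → |Z| = 1/|Y| = 22.8 Ω, ∠Z = −∠Y = -24.3°

-24.3°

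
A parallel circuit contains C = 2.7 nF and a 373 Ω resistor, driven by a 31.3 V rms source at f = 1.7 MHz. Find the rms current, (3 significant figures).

ω = 2πf = 1.068e+07 rad/s
X_C = 1/(ωC) = 34.7 Ω
Parallel: admittances add. Y = 1/R + jωC
Y = (0.00268 + j0.0288) S
|Y| = 0.0290 S → |Z| = 1/|Y| = 34.5 Ω, ∠Z = −∠Y = -84.7°
I = V/|Z| = 31.3/34.5 = 907 mA

907 mA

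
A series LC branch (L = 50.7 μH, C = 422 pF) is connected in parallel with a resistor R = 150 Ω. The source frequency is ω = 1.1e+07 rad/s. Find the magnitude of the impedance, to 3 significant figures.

X_L = ωL = 558 Ω
X_C = 1/(ωC) = 215 Ω
Branch 1: Z₁ = R = 150 Ω
Branch 2 (series LC): Z₂ = j(X_L − X_C) = j342 Ω
Parallel: Z = Z₁Z₂/(Z₁+Z₂), |Z| = 137 Ω, ∠Z = 23.7°

137 Ω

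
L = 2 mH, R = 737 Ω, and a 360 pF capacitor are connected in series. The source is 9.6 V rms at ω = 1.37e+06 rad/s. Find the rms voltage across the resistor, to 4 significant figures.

X_L = ωL = 2740 Ω
X_C = 1/(ωC) = 2028 Ω
Net reactance X = X_L − X_C = 712.4 Ω
Z = 737.0 + j712.4 Ω
|Z| = √(737.0² + 712.4²) = 1025 Ω
I = V/|Z| = 9.365 mA
V_R = I·|Z_R| = 0.009365 × 737.0 = 6.902 V

6.902 V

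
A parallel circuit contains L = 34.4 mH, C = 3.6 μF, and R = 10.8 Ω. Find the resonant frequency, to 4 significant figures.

452.3 Hz

ω₀ = 1/√(LC) = 1/√(0.0344 × 3.6e-06) = 2842 rad/s
f₀ = ω₀/(2π) = 452.3 Hz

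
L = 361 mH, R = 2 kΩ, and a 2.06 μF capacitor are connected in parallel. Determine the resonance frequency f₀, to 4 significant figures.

ω₀ = 1/√(LC) = 1/√(0.361 × 2.06e-06) = 1160 rad/s
f₀ = ω₀/(2π) = 184.6 Hz

184.6 Hz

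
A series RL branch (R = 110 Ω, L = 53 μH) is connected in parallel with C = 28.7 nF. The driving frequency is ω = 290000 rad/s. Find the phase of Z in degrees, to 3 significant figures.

-38.4°

X_L = ωL = 15.4 Ω
X_C = 1/(ωC) = 120 Ω
Branch 1 (R+jX_L): Z₁ = 110 + j15.4 Ω, |Z₁| = 111 Ω
Branch 2 (−jX_C): Z₂ = −j120 Ω
Parallel: Z = Z₁Z₂/(Z₁+Z₂), |Z| = 87.8 Ω, ∠Z = -38.4°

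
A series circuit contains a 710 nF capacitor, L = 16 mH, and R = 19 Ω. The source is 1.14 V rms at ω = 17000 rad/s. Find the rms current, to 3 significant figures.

X_L = ωL = 272 Ω
X_C = 1/(ωC) = 82.9 Ω
Net reactance X = X_L − X_C = 189 Ω
Z = 19.0 + j189 Ω
|Z| = √(19.0² + 189²) = 190 Ω
I = V/|Z| = 1.14/190 = 6.00 mA

6.00 mA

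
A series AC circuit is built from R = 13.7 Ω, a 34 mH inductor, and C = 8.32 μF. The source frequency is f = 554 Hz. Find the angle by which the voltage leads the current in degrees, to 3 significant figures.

80.7°

ω = 2πf = 3481 rad/s
X_L = ωL = 118 Ω
X_C = 1/(ωC) = 34.5 Ω
Net reactance X = X_L − X_C = 83.8 Ω
Z = 13.7 + j83.8 Ω
|Z| = √(13.7² + 83.8²) = 84.9 Ω
∠Z = arctan(83.8/13.7) = 80.7°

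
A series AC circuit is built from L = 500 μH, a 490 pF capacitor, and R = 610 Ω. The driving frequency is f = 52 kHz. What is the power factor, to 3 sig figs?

0.0998

ω = 2πf = 326700 rad/s
X_L = ωL = 163 Ω
X_C = 1/(ωC) = 6250 Ω
Net reactance X = X_L − X_C = -6080 Ω
Z = 610 − j6080 Ω
|Z| = √(610² + 6080²) = 6110 Ω
∠Z = arctan(-6080/610) = -84.3°
cos φ = cos(-84.3°) = 0.0998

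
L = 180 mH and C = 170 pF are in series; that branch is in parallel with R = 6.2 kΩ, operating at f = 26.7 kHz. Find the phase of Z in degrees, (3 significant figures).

ω = 2πf = 167800 rad/s
X_L = ωL = 30200 Ω
X_C = 1/(ωC) = 35100 Ω
Branch 1: Z₁ = R = 6200 Ω
Branch 2 (series LC): Z₂ = j(X_L − X_C) = −j4870 Ω
Parallel: Z = Z₁Z₂/(Z₁+Z₂), |Z| = 3830 Ω, ∠Z = -51.9°

-51.9°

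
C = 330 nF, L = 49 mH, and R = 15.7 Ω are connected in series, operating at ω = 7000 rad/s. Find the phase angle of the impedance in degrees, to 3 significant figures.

-80.1°

X_L = ωL = 343 Ω
X_C = 1/(ωC) = 433 Ω
Net reactance X = X_L − X_C = -89.9 Ω
Z = 15.7 − j89.9 Ω
|Z| = √(15.7² + 89.9²) = 91.3 Ω
∠Z = arctan(-89.9/15.7) = -80.1°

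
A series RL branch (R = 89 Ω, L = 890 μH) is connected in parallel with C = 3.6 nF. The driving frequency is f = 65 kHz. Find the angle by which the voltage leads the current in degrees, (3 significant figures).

60.5°

ω = 2πf = 408400 rad/s
X_L = ωL = 363 Ω
X_C = 1/(ωC) = 680 Ω
Branch 1 (R+jX_L): Z₁ = 89.0 + j363 Ω, |Z₁| = 374 Ω
Branch 2 (−jX_C): Z₂ = −j680 Ω
Parallel: Z = Z₁Z₂/(Z₁+Z₂), |Z| = 774 Ω, ∠Z = 60.5°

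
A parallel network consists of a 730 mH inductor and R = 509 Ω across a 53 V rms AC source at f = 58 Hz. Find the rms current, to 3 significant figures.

ω = 2πf = 364.4 rad/s
X_L = ωL = 266 Ω
Parallel: admittances add. Y = 1/R + 1/(jωL)
Y = (0.00196 − j0.00376) S
|Y| = 0.00424 S → |Z| = 1/|Y| = 236 Ω, ∠Z = −∠Y = 62.4°
I = V/|Z| = 53/236 = 225 mA

225 mA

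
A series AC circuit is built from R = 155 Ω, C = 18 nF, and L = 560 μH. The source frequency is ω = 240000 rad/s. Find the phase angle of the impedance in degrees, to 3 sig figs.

X_L = ωL = 134 Ω
X_C = 1/(ωC) = 231 Ω
Net reactance X = X_L − X_C = -97.1 Ω
Z = 155 − j97.1 Ω
|Z| = √(155² + 97.1²) = 183 Ω
∠Z = arctan(-97.1/155) = -32.1°

-32.1°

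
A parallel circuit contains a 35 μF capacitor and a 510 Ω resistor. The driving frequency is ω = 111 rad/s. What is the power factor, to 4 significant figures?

X_C = 1/(ωC) = 257.4 Ω
Parallel: admittances add. Y = 1/R + jωC
Y = (0.001961 + j0.003885) S
|Y| = 0.004352 S → |Z| = 1/|Y| = 229.8 Ω, ∠Z = −∠Y = -63.22°
cos φ = cos(-63.22°) = 0.4506

0.4506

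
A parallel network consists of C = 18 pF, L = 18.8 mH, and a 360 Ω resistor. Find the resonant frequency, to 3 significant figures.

ω₀ = 1/√(LC) = 1/√(0.0188 × 1.8e-11) = 1.719e+06 rad/s
f₀ = ω₀/(2π) = 274 kHz

274 kHz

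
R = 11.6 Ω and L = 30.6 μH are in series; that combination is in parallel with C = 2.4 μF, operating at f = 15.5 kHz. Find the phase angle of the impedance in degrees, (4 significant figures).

ω = 2πf = 97390 rad/s
X_L = ωL = 2.980 Ω
X_C = 1/(ωC) = 4.278 Ω
Branch 1 (R+jX_L): Z₁ = 11.60 + j2.980 Ω, |Z₁| = 11.98 Ω
Branch 2 (−jX_C): Z₂ = −j4.278 Ω
Parallel: Z = Z₁Z₂/(Z₁+Z₂), |Z| = 4.390 Ω, ∠Z = -69.21°

-69.21°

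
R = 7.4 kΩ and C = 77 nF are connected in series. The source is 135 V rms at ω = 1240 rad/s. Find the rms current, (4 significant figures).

10.53 mA

X_C = 1/(ωC) = 10470 Ω
Z = 7400 − j10470 Ω
|Z| = √(7400² + 10470²) = 12820 Ω
I = V/|Z| = 135/12820 = 10.53 mA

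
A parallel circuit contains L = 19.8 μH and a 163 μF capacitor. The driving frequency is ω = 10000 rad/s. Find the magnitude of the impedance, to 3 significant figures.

0.292 Ω

X_L = ωL = 0.198 Ω
X_C = 1/(ωC) = 0.613 Ω
Parallel: admittances add. Y = 1/(jωL) + jωC
Y = (0 − j3.42) S
|Y| = 3.42 S → |Z| = 1/|Y| = 0.292 Ω, ∠Z = −∠Y = 90.0°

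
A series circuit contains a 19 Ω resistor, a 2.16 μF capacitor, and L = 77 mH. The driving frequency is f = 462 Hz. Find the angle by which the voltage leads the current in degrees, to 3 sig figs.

ω = 2πf = 2903 rad/s
X_L = ωL = 224 Ω
X_C = 1/(ωC) = 159 Ω
Net reactance X = X_L − X_C = 64.0 Ω
Z = 19.0 + j64.0 Ω
|Z| = √(19.0² + 64.0²) = 66.8 Ω
∠Z = arctan(64.0/19.0) = 73.5°

73.5°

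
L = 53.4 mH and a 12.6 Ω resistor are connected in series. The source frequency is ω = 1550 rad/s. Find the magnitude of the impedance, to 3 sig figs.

X_L = ωL = 82.8 Ω
Z = 12.6 + j82.8 Ω
|Z| = √(12.6² + 82.8²) = 83.7 Ω

83.7 Ω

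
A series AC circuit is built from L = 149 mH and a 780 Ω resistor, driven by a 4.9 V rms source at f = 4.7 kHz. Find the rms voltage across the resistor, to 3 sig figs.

0.855 V

ω = 2πf = 29530 rad/s
X_L = ωL = 4400 Ω
Z = 780 + j4400 Ω
|Z| = √(780² + 4400²) = 4470 Ω
I = V/|Z| = 1.10 mA
V_R = I·|Z_R| = 0.00110 × 780 = 0.855 V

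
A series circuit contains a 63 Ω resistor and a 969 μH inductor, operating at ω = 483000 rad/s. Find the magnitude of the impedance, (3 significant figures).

472 Ω

X_L = ωL = 468 Ω
Z = 63.0 + j468 Ω
|Z| = √(63.0² + 468²) = 472 Ω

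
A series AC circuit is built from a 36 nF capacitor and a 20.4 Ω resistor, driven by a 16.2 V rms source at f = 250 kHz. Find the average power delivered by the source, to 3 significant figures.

7.35 W

ω = 2πf = 1.571e+06 rad/s
X_C = 1/(ωC) = 17.7 Ω
Z = 20.4 − j17.7 Ω
|Z| = √(20.4² + 17.7²) = 27.0 Ω
∠Z = arctan(-17.7/20.4) = -40.9°
I = V/|Z| = 600 mA
P = VI cos φ = 16.2 × 0.600 × cos(-40.9°) = 7.35 W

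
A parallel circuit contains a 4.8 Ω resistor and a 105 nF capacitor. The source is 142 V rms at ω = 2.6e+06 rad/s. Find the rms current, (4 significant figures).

48.76 A

X_C = 1/(ωC) = 3.663 Ω
Parallel: admittances add. Y = 1/R + jωC
Y = (0.2083 + j0.2730) S
|Y| = 0.3434 S → |Z| = 1/|Y| = 2.912 Ω, ∠Z = −∠Y = -52.65°
I = V/|Z| = 142/2.912 = 48.76 A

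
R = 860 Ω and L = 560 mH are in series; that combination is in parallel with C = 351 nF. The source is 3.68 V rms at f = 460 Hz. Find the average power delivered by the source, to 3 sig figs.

ω = 2πf = 2890 rad/s
X_L = ωL = 1620 Ω
X_C = 1/(ωC) = 986 Ω
Branch 1 (R+jX_L): Z₁ = 860 + j1620 Ω, |Z₁| = 1830 Ω
Branch 2 (−jX_C): Z₂ = −j986 Ω
Parallel: Z = Z₁Z₂/(Z₁+Z₂), |Z| = 1690 Ω, ∠Z = -64.3°
I = V/|Z| = 2.17 mA
P = VI cos φ = 3.68 × 0.00217 × cos(-64.3°) = 3.47 mW

3.47 mW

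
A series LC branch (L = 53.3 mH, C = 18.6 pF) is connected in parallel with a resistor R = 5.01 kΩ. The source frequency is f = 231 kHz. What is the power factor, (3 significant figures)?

ω = 2πf = 1.451e+06 rad/s
X_L = ωL = 77400 Ω
X_C = 1/(ωC) = 37000 Ω
Branch 1: Z₁ = R = 5010 Ω
Branch 2 (series LC): Z₂ = j(X_L − X_C) = j40300 Ω
Parallel: Z = Z₁Z₂/(Z₁+Z₂), |Z| = 4970 Ω, ∠Z = 7.08°
cos φ = cos(7.08°) = 0.992

0.992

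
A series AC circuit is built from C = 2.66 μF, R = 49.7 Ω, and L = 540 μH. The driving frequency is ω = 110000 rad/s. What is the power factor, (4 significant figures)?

X_L = ωL = 59.40 Ω
X_C = 1/(ωC) = 3.418 Ω
Net reactance X = X_L − X_C = 55.98 Ω
Z = 49.70 + j55.98 Ω
|Z| = √(49.70² + 55.98²) = 74.86 Ω
∠Z = arctan(55.98/49.70) = 48.40°
cos φ = cos(48.40°) = 0.6639

0.6639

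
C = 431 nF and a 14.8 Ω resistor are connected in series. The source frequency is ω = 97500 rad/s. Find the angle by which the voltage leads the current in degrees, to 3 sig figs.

-58.1°

X_C = 1/(ωC) = 23.8 Ω
Z = 14.8 − j23.8 Ω
|Z| = √(14.8² + 23.8²) = 28.0 Ω
∠Z = arctan(-23.8/14.8) = -58.1°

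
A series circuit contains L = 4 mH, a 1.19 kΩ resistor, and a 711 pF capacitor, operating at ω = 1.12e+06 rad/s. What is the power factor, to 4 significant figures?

X_L = ωL = 4480 Ω
X_C = 1/(ωC) = 1256 Ω
Net reactance X = X_L − X_C = 3224 Ω
Z = 1190 + j3224 Ω
|Z| = √(1190² + 3224²) = 3437 Ω
∠Z = arctan(3224/1190) = 69.74°
cos φ = cos(69.74°) = 0.3463

0.3463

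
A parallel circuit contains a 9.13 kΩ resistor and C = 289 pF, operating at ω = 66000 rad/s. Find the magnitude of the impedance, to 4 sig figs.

X_C = 1/(ωC) = 52430 Ω
Parallel: admittances add. Y = 1/R + jωC
Y = (0.0001095 + j1.907e-05) S
|Y| = 0.0001112 S → |Z| = 1/|Y| = 8995 Ω, ∠Z = −∠Y = -9.879°

8995 Ω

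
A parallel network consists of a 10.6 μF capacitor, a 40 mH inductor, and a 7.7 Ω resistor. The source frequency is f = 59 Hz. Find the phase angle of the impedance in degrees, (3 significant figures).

26.1°

ω = 2πf = 370.7 rad/s
X_L = ωL = 14.8 Ω
X_C = 1/(ωC) = 254 Ω
Parallel: admittances add. Y = 1/R + 1/(jωL) + jωC
Y = (0.130 − j0.0635) S
|Y| = 0.145 S → |Z| = 1/|Y| = 6.92 Ω, ∠Z = −∠Y = 26.1°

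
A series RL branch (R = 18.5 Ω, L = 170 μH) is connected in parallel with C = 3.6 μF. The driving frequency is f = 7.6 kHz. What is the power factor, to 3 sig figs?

0.286

ω = 2πf = 47750 rad/s
X_L = ωL = 8.12 Ω
X_C = 1/(ωC) = 5.82 Ω
Branch 1 (R+jX_L): Z₁ = 18.5 + j8.12 Ω, |Z₁| = 20.2 Ω
Branch 2 (−jX_C): Z₂ = −j5.82 Ω
Parallel: Z = Z₁Z₂/(Z₁+Z₂), |Z| = 6.30 Ω, ∠Z = -73.4°
cos φ = cos(-73.4°) = 0.286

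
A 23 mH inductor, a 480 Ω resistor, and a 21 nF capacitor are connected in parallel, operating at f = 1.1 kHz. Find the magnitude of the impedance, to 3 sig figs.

154 Ω

ω = 2πf = 6912 rad/s
X_L = ωL = 159 Ω
X_C = 1/(ωC) = 6890 Ω
Parallel: admittances add. Y = 1/R + 1/(jωL) + jωC
Y = (0.00208 − j0.00615) S
|Y| = 0.00649 S → |Z| = 1/|Y| = 154 Ω, ∠Z = −∠Y = 71.3°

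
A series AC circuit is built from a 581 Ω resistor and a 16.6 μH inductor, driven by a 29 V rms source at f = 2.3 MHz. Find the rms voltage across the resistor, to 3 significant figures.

26.8 V

ω = 2πf = 1.445e+07 rad/s
X_L = ωL = 240 Ω
Z = 581 + j240 Ω
|Z| = √(581² + 240²) = 629 Ω
I = V/|Z| = 46.1 mA
V_R = I·|Z_R| = 0.0461 × 581 = 26.8 V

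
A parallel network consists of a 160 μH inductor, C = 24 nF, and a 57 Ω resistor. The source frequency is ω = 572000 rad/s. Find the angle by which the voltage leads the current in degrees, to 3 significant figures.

-9.07°

X_L = ωL = 91.5 Ω
X_C = 1/(ωC) = 72.8 Ω
Parallel: admittances add. Y = 1/R + 1/(jωL) + jωC
Y = (0.0175 + j0.00280) S
|Y| = 0.0178 S → |Z| = 1/|Y| = 56.3 Ω, ∠Z = −∠Y = -9.07°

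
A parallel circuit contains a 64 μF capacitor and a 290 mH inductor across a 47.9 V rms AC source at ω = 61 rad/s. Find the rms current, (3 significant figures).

2.52 A

X_L = ωL = 17.7 Ω
X_C = 1/(ωC) = 256 Ω
Parallel: admittances add. Y = 1/(jωL) + jωC
Y = (0 − j0.0526) S
|Y| = 0.0526 S → |Z| = 1/|Y| = 19.0 Ω, ∠Z = −∠Y = 90.0°
I = V/|Z| = 47.9/19.0 = 2.52 A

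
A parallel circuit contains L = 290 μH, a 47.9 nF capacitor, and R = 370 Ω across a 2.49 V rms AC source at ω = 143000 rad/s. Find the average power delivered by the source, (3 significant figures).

16.8 mW

X_L = ωL = 41.5 Ω
X_C = 1/(ωC) = 146 Ω
Parallel: admittances add. Y = 1/R + 1/(jωL) + jωC
Y = (0.00270 − j0.0173) S
|Y| = 0.0175 S → |Z| = 1/|Y| = 57.2 Ω, ∠Z = −∠Y = 81.1°
I = V/|Z| = 43.5 mA
P = VI cos φ = 2.49 × 0.0435 × cos(81.1°) = 16.8 mW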